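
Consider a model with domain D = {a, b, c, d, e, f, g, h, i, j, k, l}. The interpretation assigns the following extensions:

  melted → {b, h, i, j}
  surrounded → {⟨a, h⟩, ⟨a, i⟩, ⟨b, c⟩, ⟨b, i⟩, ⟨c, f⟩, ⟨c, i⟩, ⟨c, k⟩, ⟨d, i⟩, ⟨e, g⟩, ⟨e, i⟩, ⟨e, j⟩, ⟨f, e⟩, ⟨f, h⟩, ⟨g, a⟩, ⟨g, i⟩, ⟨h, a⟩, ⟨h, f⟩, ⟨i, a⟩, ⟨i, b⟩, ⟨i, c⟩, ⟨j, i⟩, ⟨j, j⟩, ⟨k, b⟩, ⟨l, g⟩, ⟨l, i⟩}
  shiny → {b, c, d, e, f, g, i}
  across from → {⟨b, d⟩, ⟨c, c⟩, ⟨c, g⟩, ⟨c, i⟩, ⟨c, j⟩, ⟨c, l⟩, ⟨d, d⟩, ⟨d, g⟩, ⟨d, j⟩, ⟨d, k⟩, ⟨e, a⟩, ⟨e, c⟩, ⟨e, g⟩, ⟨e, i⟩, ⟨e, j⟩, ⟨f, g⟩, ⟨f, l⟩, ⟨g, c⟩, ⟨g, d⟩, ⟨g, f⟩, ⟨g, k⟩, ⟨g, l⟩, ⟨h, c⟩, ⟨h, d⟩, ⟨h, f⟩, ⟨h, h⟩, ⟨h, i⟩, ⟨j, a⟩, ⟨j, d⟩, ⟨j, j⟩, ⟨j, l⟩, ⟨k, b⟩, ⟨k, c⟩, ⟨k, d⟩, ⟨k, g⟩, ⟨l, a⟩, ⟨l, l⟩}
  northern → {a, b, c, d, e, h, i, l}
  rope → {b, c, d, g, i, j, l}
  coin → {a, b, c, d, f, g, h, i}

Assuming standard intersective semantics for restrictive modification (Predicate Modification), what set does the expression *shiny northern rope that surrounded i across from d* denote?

⟦that surrounded i⟧ = {x : ⟨x, i⟩ ∈ ⟦surrounded⟧} = {a, b, c, d, e, g, j, l}
⟦across from d⟧ = {x : ⟨x, d⟩ ∈ ⟦across from⟧} = {b, d, g, h, j, k}
⟦rope⟧ = {b, c, d, g, i, j, l}
… ∩ ⟦that surrounded i⟧ = {b, c, d, g, i, j, l} ∩ {a, b, c, d, e, g, j, l} = {b, c, d, g, j, l}
… ∩ ⟦across from d⟧ = {b, c, d, g, j, l} ∩ {b, d, g, h, j, k} = {b, d, g, j}
… ∩ ⟦shiny⟧ = {b, d, g, j} ∩ {b, c, d, e, f, g, i} = {b, d, g}
… ∩ ⟦northern⟧ = {b, d, g} ∩ {a, b, c, d, e, h, i, l} = {b, d}
So ⟦shiny northern rope that surrounded i across from d⟧ = {b, d}.

{b, d}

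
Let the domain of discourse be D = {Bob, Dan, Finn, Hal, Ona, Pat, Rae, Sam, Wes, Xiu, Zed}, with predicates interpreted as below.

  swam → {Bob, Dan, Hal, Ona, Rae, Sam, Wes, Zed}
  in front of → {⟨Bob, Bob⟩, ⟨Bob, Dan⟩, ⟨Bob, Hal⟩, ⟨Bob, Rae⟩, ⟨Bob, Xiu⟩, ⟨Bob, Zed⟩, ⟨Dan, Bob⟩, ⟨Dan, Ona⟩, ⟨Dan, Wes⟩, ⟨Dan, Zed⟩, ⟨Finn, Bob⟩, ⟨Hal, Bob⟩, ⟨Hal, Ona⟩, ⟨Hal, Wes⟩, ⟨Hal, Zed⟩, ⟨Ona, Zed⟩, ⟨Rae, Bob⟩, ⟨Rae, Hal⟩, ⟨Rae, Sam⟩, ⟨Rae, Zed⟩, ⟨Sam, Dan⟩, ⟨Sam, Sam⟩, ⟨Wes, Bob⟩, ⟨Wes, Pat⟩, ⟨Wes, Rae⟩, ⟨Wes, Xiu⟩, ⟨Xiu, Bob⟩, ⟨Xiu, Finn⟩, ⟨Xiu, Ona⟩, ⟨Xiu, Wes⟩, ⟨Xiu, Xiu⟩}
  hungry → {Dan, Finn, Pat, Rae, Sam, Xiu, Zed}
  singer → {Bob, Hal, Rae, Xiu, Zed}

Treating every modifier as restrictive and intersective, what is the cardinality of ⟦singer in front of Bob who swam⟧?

3

⟦in front of Bob⟧ = {x : ⟨x, Bob⟩ ∈ ⟦in front of⟧} = {Bob, Dan, Finn, Hal, Rae, Wes, Xiu}
⟦who swam⟧ = ⟦swam⟧ = {Bob, Dan, Hal, Ona, Rae, Sam, Wes, Zed}
⟦singer⟧ = {Bob, Hal, Rae, Xiu, Zed}
… ∩ ⟦in front of Bob⟧ = {Bob, Hal, Rae, Xiu, Zed} ∩ {Bob, Dan, Finn, Hal, Rae, Wes, Xiu} = {Bob, Hal, Rae, Xiu}
… ∩ ⟦who swam⟧ = {Bob, Hal, Rae, Xiu} ∩ {Bob, Dan, Hal, Ona, Rae, Sam, Wes, Zed} = {Bob, Hal, Rae}
⟦singer in front of Bob who swam⟧ = {Bob, Hal, Rae}, so the cardinality is 3.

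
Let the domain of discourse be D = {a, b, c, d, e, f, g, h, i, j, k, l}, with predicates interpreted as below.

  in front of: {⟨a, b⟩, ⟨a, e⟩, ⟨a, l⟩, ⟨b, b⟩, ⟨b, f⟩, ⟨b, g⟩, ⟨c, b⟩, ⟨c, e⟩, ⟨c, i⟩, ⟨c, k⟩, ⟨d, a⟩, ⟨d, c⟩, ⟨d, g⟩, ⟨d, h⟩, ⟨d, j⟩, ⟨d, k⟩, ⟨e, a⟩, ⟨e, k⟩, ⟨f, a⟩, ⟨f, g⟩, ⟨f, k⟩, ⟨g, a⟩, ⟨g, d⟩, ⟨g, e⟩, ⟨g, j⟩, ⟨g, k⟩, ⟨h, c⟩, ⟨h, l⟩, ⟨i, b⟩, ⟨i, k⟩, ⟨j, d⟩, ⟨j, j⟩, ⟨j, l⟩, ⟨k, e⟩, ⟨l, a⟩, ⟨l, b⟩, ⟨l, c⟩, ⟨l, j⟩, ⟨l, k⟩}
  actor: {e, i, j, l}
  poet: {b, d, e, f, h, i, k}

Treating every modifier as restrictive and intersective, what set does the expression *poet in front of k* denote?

⟦in front of k⟧ = {x : ⟨x, k⟩ ∈ ⟦in front of⟧} = {c, d, e, f, g, i, l}
⟦poet⟧ = {b, d, e, f, h, i, k}
… ∩ ⟦in front of k⟧ = {b, d, e, f, h, i, k} ∩ {c, d, e, f, g, i, l} = {d, e, f, i}
So ⟦poet in front of k⟧ = {d, e, f, i}.

{d, e, f, i}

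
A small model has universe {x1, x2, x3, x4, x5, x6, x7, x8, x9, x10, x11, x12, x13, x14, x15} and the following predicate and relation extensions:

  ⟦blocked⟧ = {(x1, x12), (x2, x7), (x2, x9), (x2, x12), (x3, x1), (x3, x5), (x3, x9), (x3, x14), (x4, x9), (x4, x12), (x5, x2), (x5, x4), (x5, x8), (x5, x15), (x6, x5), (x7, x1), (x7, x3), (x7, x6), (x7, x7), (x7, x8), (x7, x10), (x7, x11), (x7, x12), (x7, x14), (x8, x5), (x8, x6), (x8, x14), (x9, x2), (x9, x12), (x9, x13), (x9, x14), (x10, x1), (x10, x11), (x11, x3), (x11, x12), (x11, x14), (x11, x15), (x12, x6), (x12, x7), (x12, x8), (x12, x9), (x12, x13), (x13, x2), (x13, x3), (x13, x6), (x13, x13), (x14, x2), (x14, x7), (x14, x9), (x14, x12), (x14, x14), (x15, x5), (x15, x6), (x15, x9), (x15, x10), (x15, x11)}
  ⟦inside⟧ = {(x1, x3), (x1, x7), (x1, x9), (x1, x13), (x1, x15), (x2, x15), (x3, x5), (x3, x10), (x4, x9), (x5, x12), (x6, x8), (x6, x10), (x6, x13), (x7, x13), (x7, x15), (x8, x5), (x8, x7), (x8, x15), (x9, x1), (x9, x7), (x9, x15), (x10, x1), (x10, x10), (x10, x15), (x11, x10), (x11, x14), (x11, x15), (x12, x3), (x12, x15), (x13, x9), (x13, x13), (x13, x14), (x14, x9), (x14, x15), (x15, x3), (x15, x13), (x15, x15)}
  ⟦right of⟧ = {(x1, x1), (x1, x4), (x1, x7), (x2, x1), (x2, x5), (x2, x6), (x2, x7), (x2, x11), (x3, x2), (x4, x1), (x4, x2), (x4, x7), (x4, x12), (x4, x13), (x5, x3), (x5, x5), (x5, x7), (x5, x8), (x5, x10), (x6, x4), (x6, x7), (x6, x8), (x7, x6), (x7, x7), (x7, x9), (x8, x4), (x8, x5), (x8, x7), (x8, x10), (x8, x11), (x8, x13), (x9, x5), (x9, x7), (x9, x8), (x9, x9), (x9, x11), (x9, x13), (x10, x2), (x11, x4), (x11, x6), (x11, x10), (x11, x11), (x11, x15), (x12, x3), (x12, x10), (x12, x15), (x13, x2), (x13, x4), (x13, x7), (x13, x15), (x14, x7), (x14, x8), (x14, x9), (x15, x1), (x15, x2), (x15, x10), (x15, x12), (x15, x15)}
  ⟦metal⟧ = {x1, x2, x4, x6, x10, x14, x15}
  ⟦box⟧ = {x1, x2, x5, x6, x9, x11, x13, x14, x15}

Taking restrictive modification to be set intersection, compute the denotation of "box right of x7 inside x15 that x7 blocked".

⟦right of x7⟧ = {x : ⟨x, x7⟩ ∈ ⟦right of⟧} = {x1, x2, x4, x5, x6, x7, x8, x9, x13, x14}
⟦inside x15⟧ = {x : ⟨x, x15⟩ ∈ ⟦inside⟧} = {x1, x2, x7, x8, x9, x10, x11, x12, x14, x15}
⟦that x7 blocked⟧ = {x : ⟨x7, x⟩ ∈ ⟦blocked⟧} = {x1, x3, x6, x7, x8, x10, x11, x12, x14}
⟦box⟧ = {x1, x2, x5, x6, x9, x11, x13, x14, x15}
… ∩ ⟦right of x7⟧ = {x1, x2, x5, x6, x9, x11, x13, x14, x15} ∩ {x1, x2, x4, x5, x6, x7, x8, x9, x13, x14} = {x1, x2, x5, x6, x9, x13, x14}
… ∩ ⟦inside x15⟧ = {x1, x2, x5, x6, x9, x13, x14} ∩ {x1, x2, x7, x8, x9, x10, x11, x12, x14, x15} = {x1, x2, x9, x14}
… ∩ ⟦that x7 blocked⟧ = {x1, x2, x9, x14} ∩ {x1, x3, x6, x7, x8, x10, x11, x12, x14} = {x1, x14}
So ⟦box right of x7 inside x15 that x7 blocked⟧ = {x1, x14}.

{x1, x14}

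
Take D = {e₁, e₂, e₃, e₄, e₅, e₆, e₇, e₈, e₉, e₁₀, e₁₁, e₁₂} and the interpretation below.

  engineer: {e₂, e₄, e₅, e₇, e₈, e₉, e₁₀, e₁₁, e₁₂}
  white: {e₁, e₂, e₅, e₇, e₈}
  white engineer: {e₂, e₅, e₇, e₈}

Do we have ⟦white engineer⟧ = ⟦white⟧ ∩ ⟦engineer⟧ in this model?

yes

⟦white⟧ ∩ ⟦engineer⟧ = {e₁, e₂, e₅, e₇, e₈} ∩ {e₂, e₄, e₅, e₇, e₈, e₉, e₁₀, e₁₁, e₁₂} = {e₂, e₅, e₇, e₈}
Observed ⟦white engineer⟧ = {e₂, e₅, e₇, e₈}.
These coincide, so the modifier is intersective here.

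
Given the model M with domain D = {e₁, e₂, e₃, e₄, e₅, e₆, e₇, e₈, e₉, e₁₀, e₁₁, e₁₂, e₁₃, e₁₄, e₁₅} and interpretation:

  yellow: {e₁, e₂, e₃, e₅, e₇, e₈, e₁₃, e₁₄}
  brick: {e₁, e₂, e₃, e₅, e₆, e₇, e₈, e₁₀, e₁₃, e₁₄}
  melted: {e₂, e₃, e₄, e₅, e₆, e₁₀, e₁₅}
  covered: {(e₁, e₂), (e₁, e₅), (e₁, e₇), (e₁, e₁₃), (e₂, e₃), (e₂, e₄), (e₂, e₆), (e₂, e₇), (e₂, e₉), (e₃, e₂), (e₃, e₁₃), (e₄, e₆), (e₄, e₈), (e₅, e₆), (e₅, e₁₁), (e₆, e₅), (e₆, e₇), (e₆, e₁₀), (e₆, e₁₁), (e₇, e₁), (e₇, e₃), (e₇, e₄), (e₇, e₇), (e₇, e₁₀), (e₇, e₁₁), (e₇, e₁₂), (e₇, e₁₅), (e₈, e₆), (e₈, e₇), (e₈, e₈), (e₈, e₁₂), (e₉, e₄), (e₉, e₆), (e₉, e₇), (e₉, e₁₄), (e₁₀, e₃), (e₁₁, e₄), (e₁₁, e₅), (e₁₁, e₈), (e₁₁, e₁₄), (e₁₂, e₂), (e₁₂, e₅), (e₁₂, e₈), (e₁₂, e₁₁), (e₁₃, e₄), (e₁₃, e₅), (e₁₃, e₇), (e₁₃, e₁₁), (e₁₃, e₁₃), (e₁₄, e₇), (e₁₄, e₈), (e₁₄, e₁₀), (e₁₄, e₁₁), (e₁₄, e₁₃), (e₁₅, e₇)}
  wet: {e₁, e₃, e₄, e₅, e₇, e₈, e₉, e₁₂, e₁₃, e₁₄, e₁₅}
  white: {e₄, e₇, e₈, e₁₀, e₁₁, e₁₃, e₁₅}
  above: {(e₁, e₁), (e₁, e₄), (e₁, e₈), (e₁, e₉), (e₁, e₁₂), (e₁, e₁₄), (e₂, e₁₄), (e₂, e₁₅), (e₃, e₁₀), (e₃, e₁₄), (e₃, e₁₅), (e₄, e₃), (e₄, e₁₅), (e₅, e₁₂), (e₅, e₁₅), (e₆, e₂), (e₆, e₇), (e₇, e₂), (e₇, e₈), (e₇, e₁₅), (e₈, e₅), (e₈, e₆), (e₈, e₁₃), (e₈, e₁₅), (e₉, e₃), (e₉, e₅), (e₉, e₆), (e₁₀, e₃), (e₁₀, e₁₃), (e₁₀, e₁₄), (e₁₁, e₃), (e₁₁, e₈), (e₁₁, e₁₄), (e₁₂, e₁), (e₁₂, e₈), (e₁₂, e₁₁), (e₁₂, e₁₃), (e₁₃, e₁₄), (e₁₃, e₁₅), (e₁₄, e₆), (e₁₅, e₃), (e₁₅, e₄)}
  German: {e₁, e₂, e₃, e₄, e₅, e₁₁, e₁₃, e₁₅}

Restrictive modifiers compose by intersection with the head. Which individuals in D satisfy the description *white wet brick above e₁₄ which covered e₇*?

⟦above e₁₄⟧ = {x : ⟨x, e₁₄⟩ ∈ ⟦above⟧} = {e₁, e₂, e₃, e₁₀, e₁₁, e₁₃}
⟦which covered e₇⟧ = {x : ⟨x, e₇⟩ ∈ ⟦covered⟧} = {e₁, e₂, e₆, e₇, e₈, e₉, e₁₃, e₁₄, e₁₅}
⟦brick⟧ = {e₁, e₂, e₃, e₅, e₆, e₇, e₈, e₁₀, e₁₃, e₁₄}
… ∩ ⟦above e₁₄⟧ = {e₁, e₂, e₃, e₅, e₆, e₇, e₈, e₁₀, e₁₃, e₁₄} ∩ {e₁, e₂, e₃, e₁₀, e₁₁, e₁₃} = {e₁, e₂, e₃, e₁₀, e₁₃}
… ∩ ⟦which covered e₇⟧ = {e₁, e₂, e₃, e₁₀, e₁₃} ∩ {e₁, e₂, e₆, e₇, e₈, e₉, e₁₃, e₁₄, e₁₅} = {e₁, e₂, e₁₃}
… ∩ ⟦white⟧ = {e₁, e₂, e₁₃} ∩ {e₄, e₇, e₈, e₁₀, e₁₁, e₁₃, e₁₅} = {e₁₃}
… ∩ ⟦wet⟧ = {e₁₃} ∩ {e₁, e₃, e₄, e₅, e₇, e₈, e₉, e₁₂, e₁₃, e₁₄, e₁₅} = {e₁₃}
So ⟦white wet brick above e₁₄ which covered e₇⟧ = {e₁₃}.

{e₁₃}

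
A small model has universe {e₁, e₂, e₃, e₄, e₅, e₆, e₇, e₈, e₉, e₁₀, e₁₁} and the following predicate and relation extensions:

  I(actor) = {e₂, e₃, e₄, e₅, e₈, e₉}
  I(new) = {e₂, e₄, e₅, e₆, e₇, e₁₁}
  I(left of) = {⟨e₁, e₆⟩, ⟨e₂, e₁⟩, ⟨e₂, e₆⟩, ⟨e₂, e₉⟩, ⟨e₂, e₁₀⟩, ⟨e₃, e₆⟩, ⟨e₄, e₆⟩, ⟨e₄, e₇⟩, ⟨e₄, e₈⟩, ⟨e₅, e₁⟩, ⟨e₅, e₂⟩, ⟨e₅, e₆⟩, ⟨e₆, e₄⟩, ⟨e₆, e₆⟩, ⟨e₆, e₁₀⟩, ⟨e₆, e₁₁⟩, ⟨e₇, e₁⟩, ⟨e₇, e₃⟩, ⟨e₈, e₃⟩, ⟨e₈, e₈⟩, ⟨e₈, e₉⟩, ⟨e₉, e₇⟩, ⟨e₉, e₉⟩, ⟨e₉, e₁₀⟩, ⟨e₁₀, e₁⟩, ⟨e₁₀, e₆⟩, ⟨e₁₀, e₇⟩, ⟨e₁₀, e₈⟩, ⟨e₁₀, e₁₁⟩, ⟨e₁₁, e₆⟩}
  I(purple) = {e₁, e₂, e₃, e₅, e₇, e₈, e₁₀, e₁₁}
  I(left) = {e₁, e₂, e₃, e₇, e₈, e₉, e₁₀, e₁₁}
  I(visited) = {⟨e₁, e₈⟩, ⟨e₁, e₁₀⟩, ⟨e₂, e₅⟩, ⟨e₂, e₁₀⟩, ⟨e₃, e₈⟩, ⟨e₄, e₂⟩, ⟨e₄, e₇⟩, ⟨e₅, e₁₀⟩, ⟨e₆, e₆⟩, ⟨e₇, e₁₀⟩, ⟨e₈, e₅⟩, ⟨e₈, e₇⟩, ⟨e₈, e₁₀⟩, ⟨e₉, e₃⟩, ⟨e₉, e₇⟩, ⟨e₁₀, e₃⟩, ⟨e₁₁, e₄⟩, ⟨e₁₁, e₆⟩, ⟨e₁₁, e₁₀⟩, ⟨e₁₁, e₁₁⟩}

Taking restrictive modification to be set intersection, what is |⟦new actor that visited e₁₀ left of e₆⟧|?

⟦that visited e₁₀⟧ = {x : ⟨x, e₁₀⟩ ∈ ⟦visited⟧} = {e₁, e₂, e₅, e₇, e₈, e₁₁}
⟦left of e₆⟧ = {x : ⟨x, e₆⟩ ∈ ⟦left of⟧} = {e₁, e₂, e₃, e₄, e₅, e₆, e₁₀, e₁₁}
⟦actor⟧ = {e₂, e₃, e₄, e₅, e₈, e₉}
… ∩ ⟦that visited e₁₀⟧ = {e₂, e₃, e₄, e₅, e₈, e₉} ∩ {e₁, e₂, e₅, e₇, e₈, e₁₁} = {e₂, e₅, e₈}
… ∩ ⟦left of e₆⟧ = {e₂, e₅, e₈} ∩ {e₁, e₂, e₃, e₄, e₅, e₆, e₁₀, e₁₁} = {e₂, e₅}
… ∩ ⟦new⟧ = {e₂, e₅} ∩ {e₂, e₄, e₅, e₆, e₇, e₁₁} = {e₂, e₅}
⟦new actor that visited e₁₀ left of e₆⟧ = {e₂, e₅}, so the cardinality is 2.

2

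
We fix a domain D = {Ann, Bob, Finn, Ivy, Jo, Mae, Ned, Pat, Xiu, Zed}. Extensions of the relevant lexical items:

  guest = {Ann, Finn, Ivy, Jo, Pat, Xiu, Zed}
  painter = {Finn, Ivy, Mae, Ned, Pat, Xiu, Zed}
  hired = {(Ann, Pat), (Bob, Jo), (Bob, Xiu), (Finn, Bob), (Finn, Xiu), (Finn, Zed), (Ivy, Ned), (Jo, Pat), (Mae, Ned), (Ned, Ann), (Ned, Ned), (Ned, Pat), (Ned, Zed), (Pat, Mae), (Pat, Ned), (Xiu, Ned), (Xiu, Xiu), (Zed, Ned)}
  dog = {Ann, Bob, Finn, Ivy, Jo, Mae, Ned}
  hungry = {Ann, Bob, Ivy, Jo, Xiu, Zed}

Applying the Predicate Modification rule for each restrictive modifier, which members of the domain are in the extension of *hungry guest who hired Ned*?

{Ivy, Xiu, Zed}

⟦who hired Ned⟧ = {x : ⟨x, Ned⟩ ∈ ⟦hired⟧} = {Ivy, Mae, Ned, Pat, Xiu, Zed}
⟦guest⟧ = {Ann, Finn, Ivy, Jo, Pat, Xiu, Zed}
… ∩ ⟦who hired Ned⟧ = {Ann, Finn, Ivy, Jo, Pat, Xiu, Zed} ∩ {Ivy, Mae, Ned, Pat, Xiu, Zed} = {Ivy, Pat, Xiu, Zed}
… ∩ ⟦hungry⟧ = {Ivy, Pat, Xiu, Zed} ∩ {Ann, Bob, Ivy, Jo, Xiu, Zed} = {Ivy, Xiu, Zed}
So ⟦hungry guest who hired Ned⟧ = {Ivy, Xiu, Zed}.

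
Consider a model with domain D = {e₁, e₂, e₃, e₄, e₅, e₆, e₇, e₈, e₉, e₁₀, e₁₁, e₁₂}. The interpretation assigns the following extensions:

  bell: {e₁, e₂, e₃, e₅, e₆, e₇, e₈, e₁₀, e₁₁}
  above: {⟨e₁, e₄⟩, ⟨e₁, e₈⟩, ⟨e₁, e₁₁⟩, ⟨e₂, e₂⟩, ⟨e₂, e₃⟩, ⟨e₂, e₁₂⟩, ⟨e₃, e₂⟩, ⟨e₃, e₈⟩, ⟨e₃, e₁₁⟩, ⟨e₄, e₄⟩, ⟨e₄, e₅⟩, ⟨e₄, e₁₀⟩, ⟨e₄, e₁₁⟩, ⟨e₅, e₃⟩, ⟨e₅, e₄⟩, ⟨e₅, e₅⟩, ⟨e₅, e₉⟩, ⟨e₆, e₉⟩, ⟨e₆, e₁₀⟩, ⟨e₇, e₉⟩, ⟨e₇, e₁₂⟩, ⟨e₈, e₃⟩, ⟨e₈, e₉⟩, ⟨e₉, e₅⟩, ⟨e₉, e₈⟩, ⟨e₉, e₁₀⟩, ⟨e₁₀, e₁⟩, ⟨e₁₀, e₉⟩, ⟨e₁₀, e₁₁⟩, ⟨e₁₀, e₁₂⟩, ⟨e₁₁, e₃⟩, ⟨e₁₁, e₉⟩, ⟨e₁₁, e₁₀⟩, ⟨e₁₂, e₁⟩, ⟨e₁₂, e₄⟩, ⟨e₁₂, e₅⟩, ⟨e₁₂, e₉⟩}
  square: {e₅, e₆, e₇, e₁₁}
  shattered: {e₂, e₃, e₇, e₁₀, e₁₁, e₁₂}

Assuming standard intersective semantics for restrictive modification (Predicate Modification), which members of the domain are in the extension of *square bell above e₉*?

{e₅, e₆, e₇, e₁₁}

⟦above e₉⟧ = {x : ⟨x, e₉⟩ ∈ ⟦above⟧} = {e₅, e₆, e₇, e₈, e₁₀, e₁₁, e₁₂}
⟦bell⟧ = {e₁, e₂, e₃, e₅, e₆, e₇, e₈, e₁₀, e₁₁}
… ∩ ⟦above e₉⟧ = {e₁, e₂, e₃, e₅, e₆, e₇, e₈, e₁₀, e₁₁} ∩ {e₅, e₆, e₇, e₈, e₁₀, e₁₁, e₁₂} = {e₅, e₆, e₇, e₈, e₁₀, e₁₁}
… ∩ ⟦square⟧ = {e₅, e₆, e₇, e₈, e₁₀, e₁₁} ∩ {e₅, e₆, e₇, e₁₁} = {e₅, e₆, e₇, e₁₁}
So ⟦square bell above e₉⟧ = {e₅, e₆, e₇, e₁₁}.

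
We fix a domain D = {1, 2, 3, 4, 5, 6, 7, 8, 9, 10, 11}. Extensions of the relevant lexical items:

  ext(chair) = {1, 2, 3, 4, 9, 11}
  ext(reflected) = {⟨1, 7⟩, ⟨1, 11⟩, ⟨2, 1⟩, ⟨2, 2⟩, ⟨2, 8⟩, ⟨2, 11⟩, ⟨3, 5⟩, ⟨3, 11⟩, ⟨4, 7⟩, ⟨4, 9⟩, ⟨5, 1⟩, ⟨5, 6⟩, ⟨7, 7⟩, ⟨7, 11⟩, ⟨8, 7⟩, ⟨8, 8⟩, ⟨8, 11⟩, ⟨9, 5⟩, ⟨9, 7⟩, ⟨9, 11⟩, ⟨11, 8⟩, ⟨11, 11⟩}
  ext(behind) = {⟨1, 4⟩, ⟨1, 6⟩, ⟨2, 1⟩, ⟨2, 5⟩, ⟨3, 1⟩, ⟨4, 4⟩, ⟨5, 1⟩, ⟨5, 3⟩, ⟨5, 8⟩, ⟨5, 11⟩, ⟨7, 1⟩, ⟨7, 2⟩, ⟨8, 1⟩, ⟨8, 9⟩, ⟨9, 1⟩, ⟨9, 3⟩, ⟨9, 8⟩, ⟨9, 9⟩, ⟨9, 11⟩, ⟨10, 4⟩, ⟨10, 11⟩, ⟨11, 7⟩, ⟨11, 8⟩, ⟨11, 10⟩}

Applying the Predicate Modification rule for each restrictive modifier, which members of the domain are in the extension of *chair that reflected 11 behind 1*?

{2, 3, 9}

⟦that reflected 11⟧ = {x : ⟨x, 11⟩ ∈ ⟦reflected⟧} = {1, 2, 3, 7, 8, 9, 11}
⟦behind 1⟧ = {x : ⟨x, 1⟩ ∈ ⟦behind⟧} = {2, 3, 5, 7, 8, 9}
⟦chair⟧ = {1, 2, 3, 4, 9, 11}
… ∩ ⟦that reflected 11⟧ = {1, 2, 3, 4, 9, 11} ∩ {1, 2, 3, 7, 8, 9, 11} = {1, 2, 3, 9, 11}
… ∩ ⟦behind 1⟧ = {1, 2, 3, 9, 11} ∩ {2, 3, 5, 7, 8, 9} = {2, 3, 9}
So ⟦chair that reflected 11 behind 1⟧ = {2, 3, 9}.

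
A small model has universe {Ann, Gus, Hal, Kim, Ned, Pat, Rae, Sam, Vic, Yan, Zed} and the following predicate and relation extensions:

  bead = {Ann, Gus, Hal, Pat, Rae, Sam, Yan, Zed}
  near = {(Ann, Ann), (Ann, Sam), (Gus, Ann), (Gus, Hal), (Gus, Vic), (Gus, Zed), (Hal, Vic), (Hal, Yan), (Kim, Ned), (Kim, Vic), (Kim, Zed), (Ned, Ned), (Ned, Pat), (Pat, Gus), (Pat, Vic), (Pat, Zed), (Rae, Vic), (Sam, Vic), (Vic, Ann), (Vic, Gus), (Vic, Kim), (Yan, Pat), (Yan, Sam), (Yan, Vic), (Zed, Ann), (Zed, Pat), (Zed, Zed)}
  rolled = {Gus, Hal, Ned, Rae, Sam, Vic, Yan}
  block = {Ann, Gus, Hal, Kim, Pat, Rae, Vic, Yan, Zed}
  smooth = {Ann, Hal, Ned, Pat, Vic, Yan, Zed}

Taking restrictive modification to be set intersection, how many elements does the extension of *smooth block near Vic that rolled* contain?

⟦near Vic⟧ = {x : ⟨x, Vic⟩ ∈ ⟦near⟧} = {Gus, Hal, Kim, Pat, Rae, Sam, Yan}
⟦that rolled⟧ = ⟦rolled⟧ = {Gus, Hal, Ned, Rae, Sam, Vic, Yan}
⟦block⟧ = {Ann, Gus, Hal, Kim, Pat, Rae, Vic, Yan, Zed}
… ∩ ⟦near Vic⟧ = {Ann, Gus, Hal, Kim, Pat, Rae, Vic, Yan, Zed} ∩ {Gus, Hal, Kim, Pat, Rae, Sam, Yan} = {Gus, Hal, Kim, Pat, Rae, Yan}
… ∩ ⟦that rolled⟧ = {Gus, Hal, Kim, Pat, Rae, Yan} ∩ {Gus, Hal, Ned, Rae, Sam, Vic, Yan} = {Gus, Hal, Rae, Yan}
… ∩ ⟦smooth⟧ = {Gus, Hal, Rae, Yan} ∩ {Ann, Hal, Ned, Pat, Vic, Yan, Zed} = {Hal, Yan}
⟦smooth block near Vic that rolled⟧ = {Hal, Yan}, so the cardinality is 2.

2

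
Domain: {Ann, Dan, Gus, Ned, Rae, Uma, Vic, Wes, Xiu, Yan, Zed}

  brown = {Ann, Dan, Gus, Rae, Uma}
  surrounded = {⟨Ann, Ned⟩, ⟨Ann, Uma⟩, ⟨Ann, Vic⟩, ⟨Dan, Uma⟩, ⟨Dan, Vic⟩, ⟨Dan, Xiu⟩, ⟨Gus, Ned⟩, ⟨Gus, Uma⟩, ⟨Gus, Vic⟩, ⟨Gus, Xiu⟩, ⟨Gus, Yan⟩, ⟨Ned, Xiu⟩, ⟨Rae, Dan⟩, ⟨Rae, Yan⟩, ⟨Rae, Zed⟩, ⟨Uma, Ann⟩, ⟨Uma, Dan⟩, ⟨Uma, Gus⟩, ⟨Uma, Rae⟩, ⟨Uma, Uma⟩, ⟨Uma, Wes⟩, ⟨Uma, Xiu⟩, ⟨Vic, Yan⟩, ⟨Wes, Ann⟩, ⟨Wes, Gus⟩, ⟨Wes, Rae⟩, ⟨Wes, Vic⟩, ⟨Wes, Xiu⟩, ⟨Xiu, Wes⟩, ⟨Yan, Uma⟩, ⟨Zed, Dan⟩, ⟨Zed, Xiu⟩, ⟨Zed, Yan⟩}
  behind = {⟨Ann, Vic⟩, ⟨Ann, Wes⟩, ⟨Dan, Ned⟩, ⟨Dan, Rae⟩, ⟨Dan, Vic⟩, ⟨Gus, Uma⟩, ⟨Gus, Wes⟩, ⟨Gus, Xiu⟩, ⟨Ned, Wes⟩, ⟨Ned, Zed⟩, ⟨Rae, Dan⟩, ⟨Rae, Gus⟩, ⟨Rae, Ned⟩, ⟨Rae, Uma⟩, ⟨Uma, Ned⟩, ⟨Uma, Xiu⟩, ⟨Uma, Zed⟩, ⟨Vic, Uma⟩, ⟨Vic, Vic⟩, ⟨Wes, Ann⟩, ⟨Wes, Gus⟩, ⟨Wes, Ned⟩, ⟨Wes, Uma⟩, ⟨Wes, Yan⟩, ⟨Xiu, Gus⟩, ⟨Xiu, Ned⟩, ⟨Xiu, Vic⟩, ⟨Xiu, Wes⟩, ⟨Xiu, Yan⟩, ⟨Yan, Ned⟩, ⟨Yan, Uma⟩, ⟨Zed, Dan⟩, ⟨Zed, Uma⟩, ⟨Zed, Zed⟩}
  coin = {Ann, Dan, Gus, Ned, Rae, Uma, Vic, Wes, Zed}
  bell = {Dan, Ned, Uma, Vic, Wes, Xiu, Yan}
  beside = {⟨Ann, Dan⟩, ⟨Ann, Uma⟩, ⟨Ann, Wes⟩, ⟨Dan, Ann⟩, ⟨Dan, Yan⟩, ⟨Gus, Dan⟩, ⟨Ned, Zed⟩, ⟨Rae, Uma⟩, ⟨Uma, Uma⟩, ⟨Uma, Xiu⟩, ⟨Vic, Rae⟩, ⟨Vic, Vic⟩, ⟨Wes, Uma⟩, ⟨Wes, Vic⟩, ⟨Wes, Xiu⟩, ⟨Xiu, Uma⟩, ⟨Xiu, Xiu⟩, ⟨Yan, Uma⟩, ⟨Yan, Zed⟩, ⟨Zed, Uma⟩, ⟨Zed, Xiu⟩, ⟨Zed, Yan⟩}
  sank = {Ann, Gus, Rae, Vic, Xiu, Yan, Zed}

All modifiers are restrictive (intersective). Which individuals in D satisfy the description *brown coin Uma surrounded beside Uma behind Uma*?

{Rae}

⟦Uma surrounded⟧ = {x : ⟨Uma, x⟩ ∈ ⟦surrounded⟧} = {Ann, Dan, Gus, Rae, Uma, Wes, Xiu}
⟦beside Uma⟧ = {x : ⟨x, Uma⟩ ∈ ⟦beside⟧} = {Ann, Rae, Uma, Wes, Xiu, Yan, Zed}
⟦behind Uma⟧ = {x : ⟨x, Uma⟩ ∈ ⟦behind⟧} = {Gus, Rae, Vic, Wes, Yan, Zed}
⟦coin⟧ = {Ann, Dan, Gus, Ned, Rae, Uma, Vic, Wes, Zed}
… ∩ ⟦Uma surrounded⟧ = {Ann, Dan, Gus, Ned, Rae, Uma, Vic, Wes, Zed} ∩ {Ann, Dan, Gus, Rae, Uma, Wes, Xiu} = {Ann, Dan, Gus, Rae, Uma, Wes}
… ∩ ⟦beside Uma⟧ = {Ann, Dan, Gus, Rae, Uma, Wes} ∩ {Ann, Rae, Uma, Wes, Xiu, Yan, Zed} = {Ann, Rae, Uma, Wes}
… ∩ ⟦behind Uma⟧ = {Ann, Rae, Uma, Wes} ∩ {Gus, Rae, Vic, Wes, Yan, Zed} = {Rae, Wes}
… ∩ ⟦brown⟧ = {Rae, Wes} ∩ {Ann, Dan, Gus, Rae, Uma} = {Rae}
So ⟦brown coin Uma surrounded beside Uma behind Uma⟧ = {Rae}.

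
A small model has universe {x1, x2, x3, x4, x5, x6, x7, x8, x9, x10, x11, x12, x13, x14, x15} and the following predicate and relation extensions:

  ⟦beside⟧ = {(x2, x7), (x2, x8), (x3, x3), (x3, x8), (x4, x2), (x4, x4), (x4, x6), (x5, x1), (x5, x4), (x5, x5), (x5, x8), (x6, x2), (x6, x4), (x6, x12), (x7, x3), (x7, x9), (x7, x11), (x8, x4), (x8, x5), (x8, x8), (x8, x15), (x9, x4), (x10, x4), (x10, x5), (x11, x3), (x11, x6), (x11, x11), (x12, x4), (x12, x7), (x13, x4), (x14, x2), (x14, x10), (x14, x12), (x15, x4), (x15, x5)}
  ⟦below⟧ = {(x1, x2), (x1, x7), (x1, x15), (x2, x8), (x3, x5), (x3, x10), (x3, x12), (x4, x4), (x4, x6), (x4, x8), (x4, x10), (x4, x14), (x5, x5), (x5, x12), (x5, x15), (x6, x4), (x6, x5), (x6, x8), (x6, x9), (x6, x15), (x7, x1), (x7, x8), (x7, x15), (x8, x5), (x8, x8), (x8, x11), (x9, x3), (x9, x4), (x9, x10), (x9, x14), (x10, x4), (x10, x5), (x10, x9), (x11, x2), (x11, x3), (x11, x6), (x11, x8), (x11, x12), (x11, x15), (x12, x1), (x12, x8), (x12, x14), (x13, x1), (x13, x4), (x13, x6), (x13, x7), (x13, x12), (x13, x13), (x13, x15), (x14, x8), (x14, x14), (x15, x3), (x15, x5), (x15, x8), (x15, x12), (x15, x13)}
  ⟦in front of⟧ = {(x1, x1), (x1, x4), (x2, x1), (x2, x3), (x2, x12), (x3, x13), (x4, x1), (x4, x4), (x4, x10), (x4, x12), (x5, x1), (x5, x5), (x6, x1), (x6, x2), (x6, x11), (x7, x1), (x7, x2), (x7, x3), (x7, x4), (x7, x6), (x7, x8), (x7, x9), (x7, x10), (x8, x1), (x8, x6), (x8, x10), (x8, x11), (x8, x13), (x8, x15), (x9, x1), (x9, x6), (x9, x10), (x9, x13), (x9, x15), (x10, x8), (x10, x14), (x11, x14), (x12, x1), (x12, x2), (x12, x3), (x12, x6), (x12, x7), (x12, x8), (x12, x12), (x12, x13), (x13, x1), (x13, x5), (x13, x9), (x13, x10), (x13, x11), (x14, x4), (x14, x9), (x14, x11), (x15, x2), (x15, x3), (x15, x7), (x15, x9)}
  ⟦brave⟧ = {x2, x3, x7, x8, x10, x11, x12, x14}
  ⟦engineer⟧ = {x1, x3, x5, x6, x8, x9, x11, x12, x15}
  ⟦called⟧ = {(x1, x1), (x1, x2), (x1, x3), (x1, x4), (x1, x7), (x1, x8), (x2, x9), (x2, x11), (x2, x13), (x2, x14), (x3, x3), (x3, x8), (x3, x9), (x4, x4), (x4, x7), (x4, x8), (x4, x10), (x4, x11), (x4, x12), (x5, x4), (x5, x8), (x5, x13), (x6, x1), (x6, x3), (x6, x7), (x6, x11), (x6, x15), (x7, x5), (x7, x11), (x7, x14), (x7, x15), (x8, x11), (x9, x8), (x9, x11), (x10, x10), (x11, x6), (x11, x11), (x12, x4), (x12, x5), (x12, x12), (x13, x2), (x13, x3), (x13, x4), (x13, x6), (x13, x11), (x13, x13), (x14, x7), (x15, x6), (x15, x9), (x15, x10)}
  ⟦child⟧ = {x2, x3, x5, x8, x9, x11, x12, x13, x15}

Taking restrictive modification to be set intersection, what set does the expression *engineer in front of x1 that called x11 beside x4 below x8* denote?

{x6, x8}

⟦in front of x1⟧ = {x : ⟨x, x1⟩ ∈ ⟦in front of⟧} = {x1, x2, x4, x5, x6, x7, x8, x9, x12, x13}
⟦that called x11⟧ = {x : ⟨x, x11⟩ ∈ ⟦called⟧} = {x2, x4, x6, x7, x8, x9, x11, x13}
⟦beside x4⟧ = {x : ⟨x, x4⟩ ∈ ⟦beside⟧} = {x4, x5, x6, x8, x9, x10, x12, x13, x15}
⟦below x8⟧ = {x : ⟨x, x8⟩ ∈ ⟦below⟧} = {x2, x4, x6, x7, x8, x11, x12, x14, x15}
⟦engineer⟧ = {x1, x3, x5, x6, x8, x9, x11, x12, x15}
… ∩ ⟦in front of x1⟧ = {x1, x3, x5, x6, x8, x9, x11, x12, x15} ∩ {x1, x2, x4, x5, x6, x7, x8, x9, x12, x13} = {x1, x5, x6, x8, x9, x12}
… ∩ ⟦that called x11⟧ = {x1, x5, x6, x8, x9, x12} ∩ {x2, x4, x6, x7, x8, x9, x11, x13} = {x6, x8, x9}
… ∩ ⟦beside x4⟧ = {x6, x8, x9} ∩ {x4, x5, x6, x8, x9, x10, x12, x13, x15} = {x6, x8, x9}
… ∩ ⟦below x8⟧ = {x6, x8, x9} ∩ {x2, x4, x6, x7, x8, x11, x12, x14, x15} = {x6, x8}
So ⟦engineer in front of x1 that called x11 beside x4 below x8⟧ = {x6, x8}.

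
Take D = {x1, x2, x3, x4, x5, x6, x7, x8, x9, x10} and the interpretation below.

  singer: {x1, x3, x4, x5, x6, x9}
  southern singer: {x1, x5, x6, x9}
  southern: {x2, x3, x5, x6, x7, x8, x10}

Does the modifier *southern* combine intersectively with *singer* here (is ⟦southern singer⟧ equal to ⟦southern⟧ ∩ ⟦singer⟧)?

⟦southern⟧ ∩ ⟦singer⟧ = {x2, x3, x5, x6, x7, x8, x10} ∩ {x1, x3, x4, x5, x6, x9} = {x3, x5, x6}
Observed ⟦southern singer⟧ = {x1, x5, x6, x9}.
These differ, so the modifier is not intersective in this model.

no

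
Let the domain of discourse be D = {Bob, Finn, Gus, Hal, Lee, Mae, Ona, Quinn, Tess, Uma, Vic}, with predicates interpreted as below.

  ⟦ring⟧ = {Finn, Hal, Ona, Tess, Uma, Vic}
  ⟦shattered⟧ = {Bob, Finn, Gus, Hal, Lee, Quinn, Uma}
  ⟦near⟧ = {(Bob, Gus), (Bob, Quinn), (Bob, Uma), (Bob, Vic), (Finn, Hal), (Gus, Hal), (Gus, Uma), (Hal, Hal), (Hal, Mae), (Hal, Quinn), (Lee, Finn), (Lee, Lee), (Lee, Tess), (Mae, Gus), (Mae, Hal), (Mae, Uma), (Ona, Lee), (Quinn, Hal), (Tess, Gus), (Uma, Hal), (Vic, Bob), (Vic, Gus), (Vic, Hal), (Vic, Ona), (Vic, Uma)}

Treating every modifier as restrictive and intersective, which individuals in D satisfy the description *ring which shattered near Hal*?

{Finn, Hal, Uma}

⟦which shattered⟧ = ⟦shattered⟧ = {Bob, Finn, Gus, Hal, Lee, Quinn, Uma}
⟦near Hal⟧ = {x : ⟨x, Hal⟩ ∈ ⟦near⟧} = {Finn, Gus, Hal, Mae, Quinn, Uma, Vic}
⟦ring⟧ = {Finn, Hal, Ona, Tess, Uma, Vic}
… ∩ ⟦which shattered⟧ = {Finn, Hal, Ona, Tess, Uma, Vic} ∩ {Bob, Finn, Gus, Hal, Lee, Quinn, Uma} = {Finn, Hal, Uma}
… ∩ ⟦near Hal⟧ = {Finn, Hal, Uma} ∩ {Finn, Gus, Hal, Mae, Quinn, Uma, Vic} = {Finn, Hal, Uma}
So ⟦ring which shattered near Hal⟧ = {Finn, Hal, Uma}.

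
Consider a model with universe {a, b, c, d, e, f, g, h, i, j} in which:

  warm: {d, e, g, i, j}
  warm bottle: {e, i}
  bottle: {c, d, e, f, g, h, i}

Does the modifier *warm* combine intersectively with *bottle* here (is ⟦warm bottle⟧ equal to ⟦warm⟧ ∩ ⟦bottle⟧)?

⟦warm⟧ ∩ ⟦bottle⟧ = {d, e, g, i, j} ∩ {c, d, e, f, g, h, i} = {d, e, g, i}
Observed ⟦warm bottle⟧ = {e, i}.
These differ, so the modifier is not intersective in this model.

no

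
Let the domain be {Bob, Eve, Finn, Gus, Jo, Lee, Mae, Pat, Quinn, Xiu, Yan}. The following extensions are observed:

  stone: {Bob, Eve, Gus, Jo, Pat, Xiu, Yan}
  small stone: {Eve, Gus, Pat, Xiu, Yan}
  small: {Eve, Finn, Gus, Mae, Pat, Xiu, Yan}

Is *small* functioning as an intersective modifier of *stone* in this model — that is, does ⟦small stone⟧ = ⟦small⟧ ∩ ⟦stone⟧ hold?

yes

⟦small⟧ ∩ ⟦stone⟧ = {Eve, Finn, Gus, Mae, Pat, Xiu, Yan} ∩ {Bob, Eve, Gus, Jo, Pat, Xiu, Yan} = {Eve, Gus, Pat, Xiu, Yan}
Observed ⟦small stone⟧ = {Eve, Gus, Pat, Xiu, Yan}.
These coincide, so the modifier is intersective here.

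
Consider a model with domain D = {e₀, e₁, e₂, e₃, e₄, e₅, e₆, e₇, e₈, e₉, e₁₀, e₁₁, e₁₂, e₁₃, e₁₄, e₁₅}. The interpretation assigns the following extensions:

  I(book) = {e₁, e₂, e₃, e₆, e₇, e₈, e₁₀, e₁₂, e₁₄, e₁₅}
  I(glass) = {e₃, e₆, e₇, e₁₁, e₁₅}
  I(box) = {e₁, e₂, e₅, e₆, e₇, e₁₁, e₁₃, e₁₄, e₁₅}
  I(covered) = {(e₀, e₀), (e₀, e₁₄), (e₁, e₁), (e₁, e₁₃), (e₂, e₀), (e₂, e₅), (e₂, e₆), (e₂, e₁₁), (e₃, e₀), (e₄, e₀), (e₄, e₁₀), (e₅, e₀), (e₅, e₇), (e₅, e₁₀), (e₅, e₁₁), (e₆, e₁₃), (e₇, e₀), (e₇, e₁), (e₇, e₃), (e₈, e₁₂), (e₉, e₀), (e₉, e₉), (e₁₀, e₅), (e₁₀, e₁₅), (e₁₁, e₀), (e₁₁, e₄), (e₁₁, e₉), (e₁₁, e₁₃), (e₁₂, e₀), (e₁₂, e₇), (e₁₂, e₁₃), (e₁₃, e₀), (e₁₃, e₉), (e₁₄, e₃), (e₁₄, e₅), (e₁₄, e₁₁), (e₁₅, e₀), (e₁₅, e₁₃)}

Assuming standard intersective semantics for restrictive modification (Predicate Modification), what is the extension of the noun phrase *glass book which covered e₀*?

⟦which covered e₀⟧ = {x : ⟨x, e₀⟩ ∈ ⟦covered⟧} = {e₀, e₂, e₃, e₄, e₅, e₇, e₉, e₁₁, e₁₂, e₁₃, e₁₅}
⟦book⟧ = {e₁, e₂, e₃, e₆, e₇, e₈, e₁₀, e₁₂, e₁₄, e₁₅}
… ∩ ⟦which covered e₀⟧ = {e₁, e₂, e₃, e₆, e₇, e₈, e₁₀, e₁₂, e₁₄, e₁₅} ∩ {e₀, e₂, e₃, e₄, e₅, e₇, e₉, e₁₁, e₁₂, e₁₃, e₁₅} = {e₂, e₃, e₇, e₁₂, e₁₅}
… ∩ ⟦glass⟧ = {e₂, e₃, e₇, e₁₂, e₁₅} ∩ {e₃, e₆, e₇, e₁₁, e₁₅} = {e₃, e₇, e₁₅}
So ⟦glass book which covered e₀⟧ = {e₃, e₇, e₁₅}.

{e₃, e₇, e₁₅}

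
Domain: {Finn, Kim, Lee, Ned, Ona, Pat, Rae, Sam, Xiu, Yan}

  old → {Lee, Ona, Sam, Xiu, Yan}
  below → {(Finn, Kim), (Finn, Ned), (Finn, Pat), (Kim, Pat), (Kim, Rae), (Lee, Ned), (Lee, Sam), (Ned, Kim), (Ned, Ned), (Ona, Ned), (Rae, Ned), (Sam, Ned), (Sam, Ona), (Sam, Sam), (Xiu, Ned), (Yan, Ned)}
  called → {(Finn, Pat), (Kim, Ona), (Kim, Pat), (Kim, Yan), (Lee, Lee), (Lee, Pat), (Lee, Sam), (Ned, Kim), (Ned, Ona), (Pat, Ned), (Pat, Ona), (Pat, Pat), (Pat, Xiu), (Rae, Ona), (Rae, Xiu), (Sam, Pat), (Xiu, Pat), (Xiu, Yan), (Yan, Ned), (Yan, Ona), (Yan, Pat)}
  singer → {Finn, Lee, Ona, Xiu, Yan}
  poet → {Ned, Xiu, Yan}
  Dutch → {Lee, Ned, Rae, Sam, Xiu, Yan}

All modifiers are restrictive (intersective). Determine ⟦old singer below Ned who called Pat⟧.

{Lee, Xiu, Yan}

⟦below Ned⟧ = {x : ⟨x, Ned⟩ ∈ ⟦below⟧} = {Finn, Lee, Ned, Ona, Rae, Sam, Xiu, Yan}
⟦who called Pat⟧ = {x : ⟨x, Pat⟩ ∈ ⟦called⟧} = {Finn, Kim, Lee, Pat, Sam, Xiu, Yan}
⟦singer⟧ = {Finn, Lee, Ona, Xiu, Yan}
… ∩ ⟦below Ned⟧ = {Finn, Lee, Ona, Xiu, Yan} ∩ {Finn, Lee, Ned, Ona, Rae, Sam, Xiu, Yan} = {Finn, Lee, Ona, Xiu, Yan}
… ∩ ⟦who called Pat⟧ = {Finn, Lee, Ona, Xiu, Yan} ∩ {Finn, Kim, Lee, Pat, Sam, Xiu, Yan} = {Finn, Lee, Xiu, Yan}
… ∩ ⟦old⟧ = {Finn, Lee, Xiu, Yan} ∩ {Lee, Ona, Sam, Xiu, Yan} = {Lee, Xiu, Yan}
So ⟦old singer below Ned who called Pat⟧ = {Lee, Xiu, Yan}.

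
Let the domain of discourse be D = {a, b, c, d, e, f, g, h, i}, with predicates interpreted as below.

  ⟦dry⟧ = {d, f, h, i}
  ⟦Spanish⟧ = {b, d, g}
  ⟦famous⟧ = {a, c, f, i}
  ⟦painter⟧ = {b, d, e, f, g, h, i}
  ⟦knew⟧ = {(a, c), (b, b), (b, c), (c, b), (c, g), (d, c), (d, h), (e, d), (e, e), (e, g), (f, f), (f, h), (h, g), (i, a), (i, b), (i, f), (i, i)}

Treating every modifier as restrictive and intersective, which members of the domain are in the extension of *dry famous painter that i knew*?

⟦that i knew⟧ = {x : ⟨i, x⟩ ∈ ⟦knew⟧} = {a, b, f, i}
⟦painter⟧ = {b, d, e, f, g, h, i}
… ∩ ⟦that i knew⟧ = {b, d, e, f, g, h, i} ∩ {a, b, f, i} = {b, f, i}
… ∩ ⟦dry⟧ = {b, f, i} ∩ {d, f, h, i} = {f, i}
… ∩ ⟦famous⟧ = {f, i} ∩ {a, c, f, i} = {f, i}
So ⟦dry famous painter that i knew⟧ = {f, i}.

{f, i}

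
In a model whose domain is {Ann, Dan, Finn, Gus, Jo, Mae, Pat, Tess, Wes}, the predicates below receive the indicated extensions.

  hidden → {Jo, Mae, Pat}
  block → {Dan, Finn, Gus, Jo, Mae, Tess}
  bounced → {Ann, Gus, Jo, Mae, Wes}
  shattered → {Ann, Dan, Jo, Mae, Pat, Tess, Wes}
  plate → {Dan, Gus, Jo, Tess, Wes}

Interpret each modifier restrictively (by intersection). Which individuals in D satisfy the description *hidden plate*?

⟦plate⟧ = {Dan, Gus, Jo, Tess, Wes}
… ∩ ⟦hidden⟧ = {Dan, Gus, Jo, Tess, Wes} ∩ {Jo, Mae, Pat} = {Jo}
So ⟦hidden plate⟧ = {Jo}.

{Jo}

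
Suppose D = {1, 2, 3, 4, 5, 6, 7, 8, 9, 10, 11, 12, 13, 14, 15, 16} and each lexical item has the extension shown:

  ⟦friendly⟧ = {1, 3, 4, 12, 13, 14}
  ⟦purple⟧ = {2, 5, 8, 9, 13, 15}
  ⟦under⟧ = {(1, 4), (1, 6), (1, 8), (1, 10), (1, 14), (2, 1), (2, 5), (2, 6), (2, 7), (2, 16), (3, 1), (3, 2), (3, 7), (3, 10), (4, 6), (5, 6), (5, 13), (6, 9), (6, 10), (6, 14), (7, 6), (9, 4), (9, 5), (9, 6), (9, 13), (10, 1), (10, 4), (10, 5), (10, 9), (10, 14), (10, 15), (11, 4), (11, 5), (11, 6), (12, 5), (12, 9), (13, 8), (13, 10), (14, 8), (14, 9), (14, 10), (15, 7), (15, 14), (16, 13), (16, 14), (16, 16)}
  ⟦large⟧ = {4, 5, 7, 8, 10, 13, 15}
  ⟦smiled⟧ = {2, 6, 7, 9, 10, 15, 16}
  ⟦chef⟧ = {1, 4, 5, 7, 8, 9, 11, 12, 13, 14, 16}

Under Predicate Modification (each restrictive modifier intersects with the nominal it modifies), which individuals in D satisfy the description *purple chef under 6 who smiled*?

{9}

⟦under 6⟧ = {x : ⟨x, 6⟩ ∈ ⟦under⟧} = {1, 2, 4, 5, 7, 9, 11}
⟦who smiled⟧ = ⟦smiled⟧ = {2, 6, 7, 9, 10, 15, 16}
⟦chef⟧ = {1, 4, 5, 7, 8, 9, 11, 12, 13, 14, 16}
… ∩ ⟦under 6⟧ = {1, 4, 5, 7, 8, 9, 11, 12, 13, 14, 16} ∩ {1, 2, 4, 5, 7, 9, 11} = {1, 4, 5, 7, 9, 11}
… ∩ ⟦who smiled⟧ = {1, 4, 5, 7, 9, 11} ∩ {2, 6, 7, 9, 10, 15, 16} = {7, 9}
… ∩ ⟦purple⟧ = {7, 9} ∩ {2, 5, 8, 9, 13, 15} = {9}
So ⟦purple chef under 6 who smiled⟧ = {9}.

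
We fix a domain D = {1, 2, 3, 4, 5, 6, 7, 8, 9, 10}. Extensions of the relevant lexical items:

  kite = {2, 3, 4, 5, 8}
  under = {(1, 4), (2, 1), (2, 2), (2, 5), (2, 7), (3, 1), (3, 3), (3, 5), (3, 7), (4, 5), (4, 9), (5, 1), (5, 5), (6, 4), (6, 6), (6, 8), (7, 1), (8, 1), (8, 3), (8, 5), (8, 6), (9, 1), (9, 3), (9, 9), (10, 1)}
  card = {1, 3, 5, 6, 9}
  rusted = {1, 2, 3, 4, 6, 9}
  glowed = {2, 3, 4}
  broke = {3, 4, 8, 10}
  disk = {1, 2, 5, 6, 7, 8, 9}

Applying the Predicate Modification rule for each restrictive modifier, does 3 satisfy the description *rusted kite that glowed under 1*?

yes

⟦that glowed⟧ = ⟦glowed⟧ = {2, 3, 4}
⟦under 1⟧ = {x : ⟨x, 1⟩ ∈ ⟦under⟧} = {2, 3, 5, 7, 8, 9, 10}
⟦kite⟧ = {2, 3, 4, 5, 8}
… ∩ ⟦that glowed⟧ = {2, 3, 4, 5, 8} ∩ {2, 3, 4} = {2, 3, 4}
… ∩ ⟦under 1⟧ = {2, 3, 4} ∩ {2, 3, 5, 7, 8, 9, 10} = {2, 3}
… ∩ ⟦rusted⟧ = {2, 3} ∩ {1, 2, 3, 4, 6, 9} = {2, 3}
⟦rusted kite that glowed under 1⟧ = {2, 3}; 3 ∈ this set.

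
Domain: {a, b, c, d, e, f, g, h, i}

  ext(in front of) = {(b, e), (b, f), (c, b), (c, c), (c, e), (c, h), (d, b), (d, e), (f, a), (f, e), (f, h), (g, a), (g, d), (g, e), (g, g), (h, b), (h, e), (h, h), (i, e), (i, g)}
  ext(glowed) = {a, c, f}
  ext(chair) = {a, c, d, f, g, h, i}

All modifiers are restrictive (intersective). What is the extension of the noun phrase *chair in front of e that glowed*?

⟦in front of e⟧ = {x : ⟨x, e⟩ ∈ ⟦in front of⟧} = {b, c, d, f, g, h, i}
⟦that glowed⟧ = ⟦glowed⟧ = {a, c, f}
⟦chair⟧ = {a, c, d, f, g, h, i}
… ∩ ⟦in front of e⟧ = {a, c, d, f, g, h, i} ∩ {b, c, d, f, g, h, i} = {c, d, f, g, h, i}
… ∩ ⟦that glowed⟧ = {c, d, f, g, h, i} ∩ {a, c, f} = {c, f}
So ⟦chair in front of e that glowed⟧ = {c, f}.

{c, f}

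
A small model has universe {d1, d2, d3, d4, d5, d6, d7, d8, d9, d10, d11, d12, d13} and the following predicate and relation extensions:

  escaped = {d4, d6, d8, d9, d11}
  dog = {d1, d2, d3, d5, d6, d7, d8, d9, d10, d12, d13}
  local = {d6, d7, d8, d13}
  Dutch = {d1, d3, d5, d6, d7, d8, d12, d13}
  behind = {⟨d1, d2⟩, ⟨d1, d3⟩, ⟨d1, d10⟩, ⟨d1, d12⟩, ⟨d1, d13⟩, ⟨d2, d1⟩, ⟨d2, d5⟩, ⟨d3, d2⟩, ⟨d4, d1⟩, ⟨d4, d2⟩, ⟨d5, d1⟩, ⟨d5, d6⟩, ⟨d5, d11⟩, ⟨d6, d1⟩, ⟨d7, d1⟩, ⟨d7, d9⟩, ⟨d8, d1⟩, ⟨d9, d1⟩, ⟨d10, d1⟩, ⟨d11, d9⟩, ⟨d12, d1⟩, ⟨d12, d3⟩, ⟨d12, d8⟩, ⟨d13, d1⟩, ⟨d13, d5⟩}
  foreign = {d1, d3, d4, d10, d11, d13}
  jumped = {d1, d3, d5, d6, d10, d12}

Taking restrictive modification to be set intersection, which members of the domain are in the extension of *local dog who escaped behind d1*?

{d6, d8}

⟦who escaped⟧ = ⟦escaped⟧ = {d4, d6, d8, d9, d11}
⟦behind d1⟧ = {x : ⟨x, d1⟩ ∈ ⟦behind⟧} = {d2, d4, d5, d6, d7, d8, d9, d10, d12, d13}
⟦dog⟧ = {d1, d2, d3, d5, d6, d7, d8, d9, d10, d12, d13}
… ∩ ⟦who escaped⟧ = {d1, d2, d3, d5, d6, d7, d8, d9, d10, d12, d13} ∩ {d4, d6, d8, d9, d11} = {d6, d8, d9}
… ∩ ⟦behind d1⟧ = {d6, d8, d9} ∩ {d2, d4, d5, d6, d7, d8, d9, d10, d12, d13} = {d6, d8, d9}
… ∩ ⟦local⟧ = {d6, d8, d9} ∩ {d6, d7, d8, d13} = {d6, d8}
So ⟦local dog who escaped behind d1⟧ = {d6, d8}.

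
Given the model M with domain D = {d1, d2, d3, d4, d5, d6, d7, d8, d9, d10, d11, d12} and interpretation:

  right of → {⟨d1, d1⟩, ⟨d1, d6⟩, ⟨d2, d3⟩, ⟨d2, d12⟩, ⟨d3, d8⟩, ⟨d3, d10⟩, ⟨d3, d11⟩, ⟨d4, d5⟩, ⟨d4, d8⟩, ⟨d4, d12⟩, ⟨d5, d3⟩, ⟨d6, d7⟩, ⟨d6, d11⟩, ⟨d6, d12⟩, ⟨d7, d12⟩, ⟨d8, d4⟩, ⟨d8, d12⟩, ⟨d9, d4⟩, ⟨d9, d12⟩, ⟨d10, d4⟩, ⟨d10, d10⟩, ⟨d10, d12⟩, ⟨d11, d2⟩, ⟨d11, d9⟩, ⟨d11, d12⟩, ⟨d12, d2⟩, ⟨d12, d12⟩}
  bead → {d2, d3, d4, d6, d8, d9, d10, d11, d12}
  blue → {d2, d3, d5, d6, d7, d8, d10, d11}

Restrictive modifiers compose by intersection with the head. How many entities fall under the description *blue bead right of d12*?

⟦right of d12⟧ = {x : ⟨x, d12⟩ ∈ ⟦right of⟧} = {d2, d4, d6, d7, d8, d9, d10, d11, d12}
⟦bead⟧ = {d2, d3, d4, d6, d8, d9, d10, d11, d12}
… ∩ ⟦right of d12⟧ = {d2, d3, d4, d6, d8, d9, d10, d11, d12} ∩ {d2, d4, d6, d7, d8, d9, d10, d11, d12} = {d2, d4, d6, d8, d9, d10, d11, d12}
… ∩ ⟦blue⟧ = {d2, d4, d6, d8, d9, d10, d11, d12} ∩ {d2, d3, d5, d6, d7, d8, d10, d11} = {d2, d6, d8, d10, d11}
⟦blue bead right of d12⟧ = {d2, d6, d8, d10, d11}, so the cardinality is 5.

5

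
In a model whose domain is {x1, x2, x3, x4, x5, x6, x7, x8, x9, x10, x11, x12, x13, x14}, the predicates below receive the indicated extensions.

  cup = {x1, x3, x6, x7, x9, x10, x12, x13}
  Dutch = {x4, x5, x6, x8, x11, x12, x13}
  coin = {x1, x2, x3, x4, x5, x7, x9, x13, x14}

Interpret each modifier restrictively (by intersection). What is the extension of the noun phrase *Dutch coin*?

{x4, x5, x13}

⟦coin⟧ = {x1, x2, x3, x4, x5, x7, x9, x13, x14}
… ∩ ⟦Dutch⟧ = {x1, x2, x3, x4, x5, x7, x9, x13, x14} ∩ {x4, x5, x6, x8, x11, x12, x13} = {x4, x5, x13}
So ⟦Dutch coin⟧ = {x4, x5, x13}.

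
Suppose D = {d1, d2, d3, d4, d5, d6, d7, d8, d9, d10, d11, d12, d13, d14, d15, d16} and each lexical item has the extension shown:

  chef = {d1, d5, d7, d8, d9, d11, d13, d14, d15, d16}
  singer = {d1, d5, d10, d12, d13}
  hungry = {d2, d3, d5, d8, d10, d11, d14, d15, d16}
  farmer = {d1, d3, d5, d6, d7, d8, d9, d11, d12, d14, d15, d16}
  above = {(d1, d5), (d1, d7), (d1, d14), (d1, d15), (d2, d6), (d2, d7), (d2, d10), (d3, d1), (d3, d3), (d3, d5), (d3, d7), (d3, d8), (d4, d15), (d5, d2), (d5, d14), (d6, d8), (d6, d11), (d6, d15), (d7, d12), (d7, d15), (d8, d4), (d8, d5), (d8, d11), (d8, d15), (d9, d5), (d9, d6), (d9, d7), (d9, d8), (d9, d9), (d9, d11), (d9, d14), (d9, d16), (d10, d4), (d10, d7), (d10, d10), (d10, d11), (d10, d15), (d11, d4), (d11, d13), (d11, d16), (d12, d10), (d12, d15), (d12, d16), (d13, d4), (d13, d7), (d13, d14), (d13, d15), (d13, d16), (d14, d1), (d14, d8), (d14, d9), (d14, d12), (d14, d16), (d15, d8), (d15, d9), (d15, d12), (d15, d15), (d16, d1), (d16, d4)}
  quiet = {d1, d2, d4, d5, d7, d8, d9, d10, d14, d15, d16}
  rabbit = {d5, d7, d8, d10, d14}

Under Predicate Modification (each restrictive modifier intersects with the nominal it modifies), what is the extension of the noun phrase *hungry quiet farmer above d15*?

{d8, d15}

⟦above d15⟧ = {x : ⟨x, d15⟩ ∈ ⟦above⟧} = {d1, d4, d6, d7, d8, d10, d12, d13, d15}
⟦farmer⟧ = {d1, d3, d5, d6, d7, d8, d9, d11, d12, d14, d15, d16}
… ∩ ⟦above d15⟧ = {d1, d3, d5, d6, d7, d8, d9, d11, d12, d14, d15, d16} ∩ {d1, d4, d6, d7, d8, d10, d12, d13, d15} = {d1, d6, d7, d8, d12, d15}
… ∩ ⟦hungry⟧ = {d1, d6, d7, d8, d12, d15} ∩ {d2, d3, d5, d8, d10, d11, d14, d15, d16} = {d8, d15}
… ∩ ⟦quiet⟧ = {d8, d15} ∩ {d1, d2, d4, d5, d7, d8, d9, d10, d14, d15, d16} = {d8, d15}
So ⟦hungry quiet farmer above d15⟧ = {d8, d15}.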